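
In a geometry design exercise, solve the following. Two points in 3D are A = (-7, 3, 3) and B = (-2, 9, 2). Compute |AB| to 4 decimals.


3D distance between two points
P1 = (-7, 3, 3), P2 = (-2, 9, 2)
Formula: d = sqrt((x2-x1)^2 + (y2-y1)^2 + (z2-z1)^2)
dx = -2 - -7 = 5
dy = 9 - 3 = 6
dz = 2 - 3 = -1
dx^2 + dy^2 + dz^2 = 25 + 36 + 1 = 62
d = sqrt(62)
d = 7.874
7.874 units


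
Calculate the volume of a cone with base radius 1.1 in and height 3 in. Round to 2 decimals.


Shape: cone
Radius r = 1.1 in, Height h = 3 in
Formula: V = (1/3) * pi * r^2 * h
r^2 = 1.21
pi * r^2 * h = pi * 1.21 * 3 = 3.63 * pi
V = 3.63 * pi / 3
V = 3.8
3.8 in^3


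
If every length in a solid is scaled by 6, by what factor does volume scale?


Linear scale factor k = 6
Rule: under a linear scaling by k, volumes scale by k^3.
k^3 = 6 * 6 * 6
k^3 = 36 * 6
k^3 = 216
Volume scales by a factor of 216.
216 (dimensionless)


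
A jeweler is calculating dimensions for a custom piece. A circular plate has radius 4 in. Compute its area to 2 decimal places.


Shape: circle
Radius r = 4 in
Formula: A = pi * r^2
r^2 = 4^2 = 16
A = pi * 16
A = 50.27
50.27 in^2


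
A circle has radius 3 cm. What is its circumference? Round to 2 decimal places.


Shape: circle
Radius r = 3 cm
Formula: C = 2 * pi * r
C = 2 * pi * 3
C = 6 * pi
C = 18.85
18.85 cm


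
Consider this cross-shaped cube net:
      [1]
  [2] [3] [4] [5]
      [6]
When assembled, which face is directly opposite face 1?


Net: cross layout. Take square 3 as the base (bottom).
Fold the four squares in the horizontal row up around 3: 2 -> left, 4 -> right, 5 wraps to the top.
Fold 1 and 6 up from 3: 1 -> back, 6 -> front.
Opposite pairs are therefore: (1, 6), (2, 4), (3, 5).
Face 1 is opposite face 6.
face 6


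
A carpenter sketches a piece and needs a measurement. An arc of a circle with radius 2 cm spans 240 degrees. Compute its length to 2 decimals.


Shape: circular arc
Radius r = 2 cm, Angle = 240 degrees
Formula: L = (angle/360) * 2 * pi * r
2 * pi * r = 4 * pi
L = (240/360) * 4 * pi
L = 2.666667 * pi
L = 8.38
8.38 cm


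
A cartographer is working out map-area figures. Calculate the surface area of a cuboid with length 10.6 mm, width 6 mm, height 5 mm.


Shape: rectangular prism
l = 10.6 mm, w = 6 mm, h = 5 mm
Formula: SA = 2(lw + lh + wh)
lw = 63.6, lh = 53, wh = 30
lw + lh + wh = 146.6
SA = 2 * 146.6
SA = 293.2
293.2 mm^2


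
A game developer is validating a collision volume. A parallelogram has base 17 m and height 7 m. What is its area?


Shape: parallelogram
Base b = 17 m, Height h = 7 m
Formula: A = b * h
A = 17 * 7
A = 119
119 m^2


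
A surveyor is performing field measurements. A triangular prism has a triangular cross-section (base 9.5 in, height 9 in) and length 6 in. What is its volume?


Shape: triangular prism
Triangle base = 9.5 in, triangle height = 9 in, prism length L = 6 in
Formula: V = (1/2 * b * h_tri) * L
Cross-section area = 0.5 * 9.5 * 9 = 42.75
V = 42.75 * 6
V = 256.5
256.5 in^3


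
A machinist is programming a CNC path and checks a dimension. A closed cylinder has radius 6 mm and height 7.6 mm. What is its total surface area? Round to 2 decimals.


Shape: closed cylinder
Radius r = 6 mm, Height h = 7.6 mm
Formula: SA = 2*pi*r^2 + 2*pi*r*h = 2*pi*r*(r + h)
r + h = 13.6
2 * r * (r + h) = 2 * 6 * 13.6 = 163.2
SA = 163.2 * pi
SA = 512.71
512.71 mm^2


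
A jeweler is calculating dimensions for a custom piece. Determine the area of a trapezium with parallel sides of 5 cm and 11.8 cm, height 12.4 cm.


Shape: trapezoid
Parallel sides a = 5 cm, b = 11.8 cm; Height h = 12.4 cm
Formula: A = (a + b) * h / 2
a + b = 5 + 11.8 = 16.8
A = 16.8 * 12.4 / 2
A = 208.32 / 2
A = 104.16
104.16 cm^2


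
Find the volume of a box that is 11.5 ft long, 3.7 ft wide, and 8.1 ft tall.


Shape: rectangular prism
l = 11.5 ft, w = 3.7 ft, h = 8.1 ft
Formula: V = l * w * h
V = 11.5 * 3.7 * 8.1
V = 42.55 * 8.1
V = 344.655
344.655 ft^3


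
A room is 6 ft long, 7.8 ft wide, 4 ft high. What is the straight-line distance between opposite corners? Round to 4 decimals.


Shape: rectangular box (space diagonal)
l = 6 ft, w = 7.8 ft, h = 4 ft
Visualize: the diagonal of the base, then a right triangle with that diagonal and the height.
Formula: d = sqrt(l^2 + w^2 + h^2)
l^2 + w^2 + h^2 = 36 + 60.84 + 16 = 112.84
d = sqrt(112.84)
d = 10.6226
10.6226 ft


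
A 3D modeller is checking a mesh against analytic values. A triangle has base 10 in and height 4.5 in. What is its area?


Shape: triangle
Base b = 10 in, Height h = 4.5 in
Formula: A = (1/2) * b * h
A = 0.5 * 10 * 4.5
A = 0.5 * 45
A = 22.5
22.5 in^2


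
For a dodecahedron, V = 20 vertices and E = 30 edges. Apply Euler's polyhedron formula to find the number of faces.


Polyhedron: dodecahedron
Euler's formula for convex polyhedra: V - E + F = 2
Given: V = 20 vertices and E = 30 edges
Solve for F:
F = 2 + E - V = 2 + 30 - 20 = 12
12 faces


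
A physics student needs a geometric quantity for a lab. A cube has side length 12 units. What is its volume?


Shape: cube
Side s = 12 units
Formula: V = s^3
V = 12 * 12 * 12
V = 144 * 12
V = 1728
1728 units^3


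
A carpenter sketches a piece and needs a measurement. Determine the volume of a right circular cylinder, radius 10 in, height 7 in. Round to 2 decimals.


Shape: cylinder
Radius r = 10 in, Height h = 7 in
Formula: V = pi * r^2 * h
r^2 = 100
V = pi * 100 * 7
V = 700 * pi
V = 2199.11
2199.11 in^3


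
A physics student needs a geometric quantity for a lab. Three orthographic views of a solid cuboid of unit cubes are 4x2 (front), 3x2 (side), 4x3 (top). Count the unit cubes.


Orthographic views of a solid rectangular block:
Front view 4 x 2 -> length = 4, height = 2
Side view 3 x 2 -> width = 3, height = 2 (consistent)
Top view 4 x 3 -> confirms length = 4, width = 3
The block is 4 x 3 x 2.
Total unit cubes = 4 * 3 * 2 = 24
24 unit cubes


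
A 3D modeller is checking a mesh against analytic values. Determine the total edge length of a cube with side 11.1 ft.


Shape: cube
Side s = 11.1 ft
A cube has 12 edges, all equal.
Formula: total edge length = 12 * s
Total = 12 * 11.1
Total = 133.2
133.2 ft


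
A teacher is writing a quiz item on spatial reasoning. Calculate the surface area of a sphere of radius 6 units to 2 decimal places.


Shape: sphere
Radius r = 6 units
Formula: SA = 4 * pi * r^2
r^2 = 36
SA = 4 * pi * 36
SA = 144 * pi
SA = 452.39
452.39 units^2


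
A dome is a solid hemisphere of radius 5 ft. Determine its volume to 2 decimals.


Shape: hemisphere (half of a sphere)
Radius r = 5 ft
Formula: V = (1/2) * (4/3) * pi * r^3 = (2/3) * pi * r^3
r^3 = 125
(2/3) * 125 = 83.333333
V = 83.333333 * pi
V = 261.8
261.8 ft^3


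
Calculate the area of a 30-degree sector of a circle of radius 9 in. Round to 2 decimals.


Shape: circular sector
Radius r = 9 in, Angle = 30 degrees
Formula: A = (angle/360) * pi * r^2
r^2 = 81
Fraction of circle = 30/360
A = (30/360) * pi * 81
A = 6.75 * pi
A = 21.21
21.21 in^2


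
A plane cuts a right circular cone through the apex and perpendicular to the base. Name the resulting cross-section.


Solid: right circular cone
Cutting plane: through the apex and perpendicular to the base
Visualize the intersection of the plane with the solid's surface.
The boundary of the cut region is a isosceles triangle.
isosceles triangle


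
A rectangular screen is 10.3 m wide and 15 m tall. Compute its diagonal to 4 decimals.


Shape: rectangle (diagonal via Pythagoras)
Sides: 10.3 m and 15 m
Formula: d = sqrt(l^2 + w^2)
l^2 = 106.09, w^2 = 225
l^2 + w^2 = 331.09
d = sqrt(331.09)
d = 18.1959
18.1959 m


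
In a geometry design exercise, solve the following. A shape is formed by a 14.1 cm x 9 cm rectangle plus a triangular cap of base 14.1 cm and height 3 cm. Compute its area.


Composite shape: rectangle + triangle
Rectangle area = 14.1 * 9 = 126.9
Triangle area = 0.5 * 14.1 * 3 = 21.15
Total = 126.9 + 21.15
Total = 148.05
148.05 cm^2


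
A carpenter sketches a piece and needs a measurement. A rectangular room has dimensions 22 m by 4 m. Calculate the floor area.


Shape: rectangle
Length l = 22 m, Width w = 4 m
Formula: A = l * w
A = 22 * 4
A = 88
88 m^2


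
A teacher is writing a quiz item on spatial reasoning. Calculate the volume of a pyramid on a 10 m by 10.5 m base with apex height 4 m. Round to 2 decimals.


Shape: rectangular pyramid
Base: 10 m x 10.5 m, Height h = 4 m
Formula: V = (1/3) * base_area * h
base_area = 10 * 10.5 = 105
base_area * h = 105 * 4 = 420
V = 420 / 3
V = 140
140 m^3


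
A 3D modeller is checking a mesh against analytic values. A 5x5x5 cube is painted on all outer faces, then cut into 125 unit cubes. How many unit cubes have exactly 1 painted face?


Large cube: 5 x 5 x 5, cut into unit cubes.
n = 5, so n - 2 = 3
Cubes with 1 painted face lie in the interior of each face.
A cube has 6 faces; each contributes (n - 2)^2 = 9 such cubes.
Count = 6 * 9 = 54
54 unit cubes


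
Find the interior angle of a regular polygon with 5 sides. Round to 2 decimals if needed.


Shape: regular pentagon (5 sides)
Formula: interior angle = (n - 2) * 180 / n
(n - 2) = 3
(n - 2) * 180 = 540
angle = 540 / 5
angle = 108
108 degrees


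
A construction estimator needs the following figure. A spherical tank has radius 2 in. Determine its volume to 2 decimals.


Shape: sphere
Radius r = 2 in
Formula: V = (4/3) * pi * r^3
r^3 = 8
(4/3) * 8 = 10.666667
V = 10.666667 * pi
V = 33.51
33.51 in^3


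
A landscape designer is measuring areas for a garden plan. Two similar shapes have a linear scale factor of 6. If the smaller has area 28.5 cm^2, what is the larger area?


Linear scale factor k = 6
Original area = 28.5 cm^2
Rule: under a linear scaling by k, areas scale by k^2.
k^2 = 6^2 = 36
New area = 28.5 * 36
New area = 1026
1026 cm^2


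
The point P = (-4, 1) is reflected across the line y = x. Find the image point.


Transformation: reflection
Original point: (-4, 1)
Rule for reflection over y = x: (x, y) -> (y, x)
Apply: (-4, 1) -> (1, -4)
(1, -4)


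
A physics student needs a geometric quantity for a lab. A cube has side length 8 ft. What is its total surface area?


Shape: cube
Side s = 8 ft
A cube has 6 square faces.
Formula: SA = 6 * s^2
s^2 = 64
SA = 6 * 64
SA = 384
384 ft^2


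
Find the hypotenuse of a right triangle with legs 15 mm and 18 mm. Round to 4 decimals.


Shape: right triangle
Legs a = 15 mm, b = 18 mm
Formula: c = sqrt(a^2 + b^2)
a^2 = 225, b^2 = 324
a^2 + b^2 = 549
c = sqrt(549)
c = 23.4307
23.4307 mm


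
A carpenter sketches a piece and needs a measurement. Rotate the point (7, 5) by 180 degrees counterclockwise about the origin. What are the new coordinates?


Transformation: rotation about the origin
Original point: (7, 5)
Rule for 180 deg: (x, y) -> (-x, -y)
Apply: (7, 5) -> (-7, -5)
(-7, -5)


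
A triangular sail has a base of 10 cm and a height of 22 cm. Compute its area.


Shape: triangle
Base b = 10 cm, Height h = 22 cm
Formula: A = (1/2) * b * h
A = 0.5 * 10 * 22
A = 0.5 * 220
A = 110
110 cm^2


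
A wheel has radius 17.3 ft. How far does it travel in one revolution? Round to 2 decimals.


Shape: circle
Radius r = 17.3 ft
Formula: C = 2 * pi * r
C = 2 * pi * 17.3
C = 34.6 * pi
C = 108.7
108.7 ft


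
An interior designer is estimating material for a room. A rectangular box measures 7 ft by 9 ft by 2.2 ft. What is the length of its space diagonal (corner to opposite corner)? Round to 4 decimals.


Shape: rectangular box (space diagonal)
l = 7 ft, w = 9 ft, h = 2.2 ft
Visualize: the diagonal of the base, then a right triangle with that diagonal and the height.
Formula: d = sqrt(l^2 + w^2 + h^2)
l^2 + w^2 + h^2 = 49 + 81 + 4.84 = 134.84
d = sqrt(134.84)
d = 11.6121
11.6121 ft


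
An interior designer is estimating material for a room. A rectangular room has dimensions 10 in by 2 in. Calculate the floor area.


Shape: rectangle
Length l = 10 in, Width w = 2 in
Formula: A = l * w
A = 10 * 2
A = 20
20 in^2


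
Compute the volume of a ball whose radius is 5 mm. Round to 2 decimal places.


Shape: sphere
Radius r = 5 mm
Formula: V = (4/3) * pi * r^3
r^3 = 125
(4/3) * 125 = 166.666667
V = 166.666667 * pi
V = 523.6
523.6 mm^3


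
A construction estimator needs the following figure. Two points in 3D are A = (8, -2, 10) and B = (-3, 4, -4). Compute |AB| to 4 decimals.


3D distance between two points
P1 = (8, -2, 10), P2 = (-3, 4, -4)
Formula: d = sqrt((x2-x1)^2 + (y2-y1)^2 + (z2-z1)^2)
dx = -3 - 8 = -11
dy = 4 - -2 = 6
dz = -4 - 10 = -14
dx^2 + dy^2 + dz^2 = 121 + 36 + 196 = 353
d = sqrt(353)
d = 18.7883
18.7883 units


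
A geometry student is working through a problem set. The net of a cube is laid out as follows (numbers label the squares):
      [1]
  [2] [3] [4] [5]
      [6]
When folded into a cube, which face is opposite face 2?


Net: cross layout. Take square 3 as the base (bottom).
Fold the four squares in the horizontal row up around 3: 2 -> left, 4 -> right, 5 wraps to the top.
Fold 1 and 6 up from 3: 1 -> back, 6 -> front.
Opposite pairs are therefore: (1, 6), (2, 4), (3, 5).
Face 2 is opposite face 4.
face 4


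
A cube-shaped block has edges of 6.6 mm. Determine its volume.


Shape: cube
Side s = 6.6 mm
Formula: V = s^3
V = 6.6 * 6.6 * 6.6
V = 43.56 * 6.6
V = 287.496
287.496 mm^3


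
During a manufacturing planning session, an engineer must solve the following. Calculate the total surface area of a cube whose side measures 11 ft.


Shape: cube
Side s = 11 ft
A cube has 6 square faces.
Formula: SA = 6 * s^2
s^2 = 121
SA = 6 * 121
SA = 726
726 ft^2


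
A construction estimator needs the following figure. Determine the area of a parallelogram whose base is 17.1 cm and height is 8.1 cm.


Shape: parallelogram
Base b = 17.1 cm, Height h = 8.1 cm
Formula: A = b * h
A = 17.1 * 8.1
A = 138.51
138.51 cm^2


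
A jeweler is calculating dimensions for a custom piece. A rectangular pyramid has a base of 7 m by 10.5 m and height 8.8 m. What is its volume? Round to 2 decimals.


Shape: rectangular pyramid
Base: 7 m x 10.5 m, Height h = 8.8 m
Formula: V = (1/3) * base_area * h
base_area = 7 * 10.5 = 73.5
base_area * h = 73.5 * 8.8 = 646.8
V = 646.8 / 3
V = 215.6
215.6 m^3


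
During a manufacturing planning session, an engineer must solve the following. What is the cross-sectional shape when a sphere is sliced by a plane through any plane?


Solid: sphere
Cutting plane: through any plane
Visualize the intersection of the plane with the solid's surface.
The boundary of the cut region is a circle.
circle


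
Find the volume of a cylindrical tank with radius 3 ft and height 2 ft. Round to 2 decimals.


Shape: cylinder
Radius r = 3 ft, Height h = 2 ft
Formula: V = pi * r^2 * h
r^2 = 9
V = pi * 9 * 2
V = 18 * pi
V = 56.55
56.55 ft^3


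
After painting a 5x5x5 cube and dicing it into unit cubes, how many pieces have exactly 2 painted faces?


Large cube: 5 x 5 x 5, cut into unit cubes.
n = 5, so n - 2 = 3
Cubes with 2 painted faces lie along the edges, excluding corners.
A cube has 12 edges; each contributes (n - 2) = 3 such cubes.
Count = 12 * 3 = 36
36 unit cubes


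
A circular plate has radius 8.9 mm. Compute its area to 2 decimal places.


Shape: circle
Radius r = 8.9 mm
Formula: A = pi * r^2
r^2 = 8.9^2 = 79.21
A = pi * 79.21
A = 248.85
248.85 mm^2


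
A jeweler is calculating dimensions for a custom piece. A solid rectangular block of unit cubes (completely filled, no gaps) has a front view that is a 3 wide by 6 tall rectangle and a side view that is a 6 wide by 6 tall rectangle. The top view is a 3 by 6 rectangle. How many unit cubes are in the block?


Orthographic views of a solid rectangular block:
Front view 3 x 6 -> length = 3, height = 6
Side view 6 x 6 -> width = 6, height = 6 (consistent)
Top view 3 x 6 -> confirms length = 3, width = 6
The block is 3 x 6 x 6.
Total unit cubes = 3 * 6 * 6 = 108
108 unit cubes


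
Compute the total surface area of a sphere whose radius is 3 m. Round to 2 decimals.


Shape: sphere
Radius r = 3 m
Formula: SA = 4 * pi * r^2
r^2 = 9
SA = 4 * pi * 9
SA = 36 * pi
SA = 113.1
113.1 m^2


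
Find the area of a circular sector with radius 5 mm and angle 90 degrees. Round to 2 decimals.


Shape: circular sector
Radius r = 5 mm, Angle = 90 degrees
Formula: A = (angle/360) * pi * r^2
r^2 = 25
Fraction of circle = 90/360
A = (90/360) * pi * 25
A = 6.25 * pi
A = 19.63
19.63 mm^2


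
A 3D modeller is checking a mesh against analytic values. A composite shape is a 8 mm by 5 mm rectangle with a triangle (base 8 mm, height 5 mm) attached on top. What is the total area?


Composite shape: rectangle + triangle
Rectangle area = 8 * 5 = 40
Triangle area = 0.5 * 8 * 5 = 20
Total = 40 + 20
Total = 60
60 mm^2


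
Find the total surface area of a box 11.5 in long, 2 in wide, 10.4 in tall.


Shape: rectangular prism
l = 11.5 in, w = 2 in, h = 10.4 in
Formula: SA = 2(lw + lh + wh)
lw = 23, lh = 119.6, wh = 20.8
lw + lh + wh = 163.4
SA = 2 * 163.4
SA = 326.8
326.8 in^2


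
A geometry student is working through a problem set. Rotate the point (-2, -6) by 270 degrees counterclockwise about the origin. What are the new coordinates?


Transformation: rotation about the origin
Original point: (-2, -6)
Rule for 270 deg counterclockwise: (x, y) -> (y, -x)
Apply: (-2, -6) -> (-6, 2)
(-6, 2)


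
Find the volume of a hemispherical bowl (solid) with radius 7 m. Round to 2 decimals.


Shape: hemisphere (half of a sphere)
Radius r = 7 m
Formula: V = (1/2) * (4/3) * pi * r^3 = (2/3) * pi * r^3
r^3 = 343
(2/3) * 343 = 228.666667
V = 228.666667 * pi
V = 718.38
718.38 m^3


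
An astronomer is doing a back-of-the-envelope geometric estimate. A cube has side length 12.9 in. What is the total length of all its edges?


Shape: cube
Side s = 12.9 in
A cube has 12 edges, all equal.
Formula: total edge length = 12 * s
Total = 12 * 12.9
Total = 154.8
154.8 in


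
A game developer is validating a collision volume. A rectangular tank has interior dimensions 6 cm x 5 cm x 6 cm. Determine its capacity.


Shape: rectangular prism
l = 6 cm, w = 5 cm, h = 6 cm
Formula: V = l * w * h
V = 6 * 5 * 6
V = 30 * 6
V = 180
180 cm^3


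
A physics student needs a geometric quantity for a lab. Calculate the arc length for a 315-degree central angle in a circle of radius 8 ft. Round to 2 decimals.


Shape: circular arc
Radius r = 8 ft, Angle = 315 degrees
Formula: L = (angle/360) * 2 * pi * r
2 * pi * r = 16 * pi
L = (315/360) * 16 * pi
L = 14 * pi
L = 43.98
43.98 ft


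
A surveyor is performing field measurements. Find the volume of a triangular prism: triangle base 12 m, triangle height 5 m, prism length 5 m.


Shape: triangular prism
Triangle base = 12 m, triangle height = 5 m, prism length L = 5 m
Formula: V = (1/2 * b * h_tri) * L
Cross-section area = 0.5 * 12 * 5 = 30
V = 30 * 5
V = 150
150 m^3


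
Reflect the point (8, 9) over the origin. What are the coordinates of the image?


Transformation: reflection
Original point: (8, 9)
Rule for reflection through the origin: (x, y) -> (-x, -y)
Apply: (8, 9) -> (-8, -9)
(-8, -9)


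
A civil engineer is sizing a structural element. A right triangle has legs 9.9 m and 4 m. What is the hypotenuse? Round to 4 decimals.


Shape: right triangle
Legs a = 9.9 m, b = 4 m
Formula: c = sqrt(a^2 + b^2)
a^2 = 98.01, b^2 = 16
a^2 + b^2 = 114.01
c = sqrt(114.01)
c = 10.6775
10.6775 m


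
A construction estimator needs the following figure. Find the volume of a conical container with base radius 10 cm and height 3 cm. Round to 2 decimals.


Shape: cone
Radius r = 10 cm, Height h = 3 cm
Formula: V = (1/3) * pi * r^2 * h
r^2 = 100
pi * r^2 * h = pi * 100 * 3 = 300 * pi
V = 300 * pi / 3
V = 314.16
314.16 cm^3


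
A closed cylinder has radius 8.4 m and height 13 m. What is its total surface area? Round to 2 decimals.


Shape: closed cylinder
Radius r = 8.4 m, Height h = 13 m
Formula: SA = 2*pi*r^2 + 2*pi*r*h = 2*pi*r*(r + h)
r + h = 21.4
2 * r * (r + h) = 2 * 8.4 * 21.4 = 359.52
SA = 359.52 * pi
SA = 1129.47
1129.47 m^2


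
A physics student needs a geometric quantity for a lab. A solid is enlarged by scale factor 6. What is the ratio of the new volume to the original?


Linear scale factor k = 6
Rule: under a linear scaling by k, volumes scale by k^3.
k^3 = 6 * 6 * 6
k^3 = 36 * 6
k^3 = 216
Volume scales by a factor of 216.
216 (dimensionless)


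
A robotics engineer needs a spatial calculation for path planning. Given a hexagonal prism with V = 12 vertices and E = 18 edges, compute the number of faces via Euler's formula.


Polyhedron: hexagonal prism
Euler's formula for convex polyhedra: V - E + F = 2
Given: V = 12 vertices and E = 18 edges
Solve for F:
F = 2 + E - V = 2 + 18 - 12 = 8
8 faces


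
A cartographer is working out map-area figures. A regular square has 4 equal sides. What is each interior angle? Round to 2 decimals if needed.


Shape: regular square (4 sides)
Formula: interior angle = (n - 2) * 180 / n
(n - 2) = 2
(n - 2) * 180 = 360
angle = 360 / 4
angle = 90
90 degrees


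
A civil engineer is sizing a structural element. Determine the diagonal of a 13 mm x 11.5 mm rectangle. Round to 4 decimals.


Shape: rectangle (diagonal via Pythagoras)
Sides: 13 mm and 11.5 mm
Formula: d = sqrt(l^2 + w^2)
l^2 = 169, w^2 = 132.25
l^2 + w^2 = 301.25
d = sqrt(301.25)
d = 17.3566
17.3566 mm


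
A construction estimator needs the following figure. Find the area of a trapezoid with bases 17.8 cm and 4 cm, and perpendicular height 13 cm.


Shape: trapezoid
Parallel sides a = 17.8 cm, b = 4 cm; Height h = 13 cm
Formula: A = (a + b) * h / 2
a + b = 17.8 + 4 = 21.8
A = 21.8 * 13 / 2
A = 283.4 / 2
A = 141.7
141.7 cm^2


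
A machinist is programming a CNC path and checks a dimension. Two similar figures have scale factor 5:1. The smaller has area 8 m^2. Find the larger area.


Linear scale factor k = 5
Original area = 8 m^2
Rule: under a linear scaling by k, areas scale by k^2.
k^2 = 5^2 = 25
New area = 8 * 25
New area = 200
200 m^2


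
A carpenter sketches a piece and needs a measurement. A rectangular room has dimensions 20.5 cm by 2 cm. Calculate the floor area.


Shape: rectangle
Length l = 20.5 cm, Width w = 2 cm
Formula: A = l * w
A = 20.5 * 2
A = 41
41 cm^2


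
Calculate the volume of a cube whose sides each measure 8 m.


Shape: cube
Side s = 8 m
Formula: V = s^3
V = 8 * 8 * 8
V = 64 * 8
V = 512
512 m^3


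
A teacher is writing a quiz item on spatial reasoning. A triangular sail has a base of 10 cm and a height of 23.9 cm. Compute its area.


Shape: triangle
Base b = 10 cm, Height h = 23.9 cm
Formula: A = (1/2) * b * h
A = 0.5 * 10 * 23.9
A = 0.5 * 239
A = 119.5
119.5 cm^2


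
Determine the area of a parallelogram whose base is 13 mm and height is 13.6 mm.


Shape: parallelogram
Base b = 13 mm, Height h = 13.6 mm
Formula: A = b * h
A = 13 * 13.6
A = 176.8
176.8 mm^2


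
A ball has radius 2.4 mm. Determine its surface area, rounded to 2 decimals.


Shape: sphere
Radius r = 2.4 mm
Formula: SA = 4 * pi * r^2
r^2 = 5.76
SA = 4 * pi * 5.76
SA = 23.04 * pi
SA = 72.38
72.38 mm^2


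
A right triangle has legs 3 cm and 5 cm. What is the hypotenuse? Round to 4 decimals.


Shape: right triangle
Legs a = 3 cm, b = 5 cm
Formula: c = sqrt(a^2 + b^2)
a^2 = 9, b^2 = 25
a^2 + b^2 = 34
c = sqrt(34)
c = 5.831
5.831 cm


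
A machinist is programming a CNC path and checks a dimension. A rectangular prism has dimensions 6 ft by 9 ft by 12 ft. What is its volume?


Shape: rectangular prism
l = 6 ft, w = 9 ft, h = 12 ft
Formula: V = l * w * h
V = 6 * 9 * 12
V = 54 * 12
V = 648
648 ft^3


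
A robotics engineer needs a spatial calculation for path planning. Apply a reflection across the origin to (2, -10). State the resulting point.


Transformation: reflection
Original point: (2, -10)
Rule for reflection through the origin: (x, y) -> (-x, -y)
Apply: (2, -10) -> (-2, 10)
(-2, 10)


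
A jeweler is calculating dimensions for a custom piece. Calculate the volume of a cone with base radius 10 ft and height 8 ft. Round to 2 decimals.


Shape: cone
Radius r = 10 ft, Height h = 8 ft
Formula: V = (1/3) * pi * r^2 * h
r^2 = 100
pi * r^2 * h = pi * 100 * 8 = 800 * pi
V = 800 * pi / 3
V = 837.76
837.76 ft^3


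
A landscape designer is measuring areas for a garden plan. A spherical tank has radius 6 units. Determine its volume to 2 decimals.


Shape: sphere
Radius r = 6 units
Formula: V = (4/3) * pi * r^3
r^3 = 216
(4/3) * 216 = 288
V = 288 * pi
V = 904.78
904.78 units^3


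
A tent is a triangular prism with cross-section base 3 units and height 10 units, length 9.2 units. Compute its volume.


Shape: triangular prism
Triangle base = 3 units, triangle height = 10 units, prism length L = 9.2 units
Formula: V = (1/2 * b * h_tri) * L
Cross-section area = 0.5 * 3 * 10 = 15
V = 15 * 9.2
V = 138
138 units^3


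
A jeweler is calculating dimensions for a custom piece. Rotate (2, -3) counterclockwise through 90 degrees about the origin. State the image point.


Transformation: rotation about the origin
Original point: (2, -3)
Rule for 90 deg counterclockwise: (x, y) -> (-y, x)
Apply: (2, -3) -> (3, 2)
(3, 2)


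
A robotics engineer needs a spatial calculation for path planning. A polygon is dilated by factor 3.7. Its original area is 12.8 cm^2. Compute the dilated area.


Linear scale factor k = 3.7
Original area = 12.8 cm^2
Rule: under a linear scaling by k, areas scale by k^2.
k^2 = 3.7^2 = 13.69
New area = 12.8 * 13.69
New area = 175.232
175.232 cm^2


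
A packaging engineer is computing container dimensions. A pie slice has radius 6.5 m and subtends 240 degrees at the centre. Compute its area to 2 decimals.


Shape: circular sector
Radius r = 6.5 m, Angle = 240 degrees
Formula: A = (angle/360) * pi * r^2
r^2 = 42.25
Fraction of circle = 240/360
A = (240/360) * pi * 42.25
A = 28.166667 * pi
A = 88.49
88.49 m^2


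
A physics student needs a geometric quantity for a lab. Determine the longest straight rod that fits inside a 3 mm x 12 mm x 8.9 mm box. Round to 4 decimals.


Shape: rectangular box (space diagonal)
l = 3 mm, w = 12 mm, h = 8.9 mm
Visualize: the diagonal of the base, then a right triangle with that diagonal and the height.
Formula: d = sqrt(l^2 + w^2 + h^2)
l^2 + w^2 + h^2 = 9 + 144 + 79.21 = 232.21
d = sqrt(232.21)
d = 15.2384
15.2384 mm


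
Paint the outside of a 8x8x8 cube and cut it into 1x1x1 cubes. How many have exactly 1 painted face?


Large cube: 8 x 8 x 8, cut into unit cubes.
n = 8, so n - 2 = 6
Cubes with 1 painted face lie in the interior of each face.
A cube has 6 faces; each contributes (n - 2)^2 = 36 such cubes.
Count = 6 * 36 = 216
216 unit cubes


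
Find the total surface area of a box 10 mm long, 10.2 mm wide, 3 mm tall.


Shape: rectangular prism
l = 10 mm, w = 10.2 mm, h = 3 mm
Formula: SA = 2(lw + lh + wh)
lw = 102, lh = 30, wh = 30.6
lw + lh + wh = 162.6
SA = 2 * 162.6
SA = 325.2
325.2 mm^2


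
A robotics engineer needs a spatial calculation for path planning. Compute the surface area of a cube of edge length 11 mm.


Shape: cube
Side s = 11 mm
A cube has 6 square faces.
Formula: SA = 6 * s^2
s^2 = 121
SA = 6 * 121
SA = 726
726 mm^2


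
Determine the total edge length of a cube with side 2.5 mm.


Shape: cube
Side s = 2.5 mm
A cube has 12 edges, all equal.
Formula: total edge length = 12 * s
Total = 12 * 2.5
Total = 30
30 mm


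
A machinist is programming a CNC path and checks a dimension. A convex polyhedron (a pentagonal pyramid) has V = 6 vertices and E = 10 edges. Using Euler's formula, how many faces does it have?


Polyhedron: pentagonal pyramid
Euler's formula for convex polyhedra: V - E + F = 2
Given: V = 6 vertices and E = 10 edges
Solve for F:
F = 2 + E - V = 2 + 10 - 6 = 6
6 faces


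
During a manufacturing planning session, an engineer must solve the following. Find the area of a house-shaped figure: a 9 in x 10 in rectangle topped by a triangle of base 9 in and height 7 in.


Composite shape: rectangle + triangle
Rectangle area = 9 * 10 = 90
Triangle area = 0.5 * 9 * 7 = 31.5
Total = 90 + 31.5
Total = 121.5
121.5 in^2


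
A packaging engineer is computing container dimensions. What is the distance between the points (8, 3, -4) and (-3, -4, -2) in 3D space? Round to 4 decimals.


3D distance between two points
P1 = (8, 3, -4), P2 = (-3, -4, -2)
Formula: d = sqrt((x2-x1)^2 + (y2-y1)^2 + (z2-z1)^2)
dx = -3 - 8 = -11
dy = -4 - 3 = -7
dz = -2 - -4 = 2
dx^2 + dy^2 + dz^2 = 121 + 49 + 4 = 174
d = sqrt(174)
d = 13.1909
13.1909 units


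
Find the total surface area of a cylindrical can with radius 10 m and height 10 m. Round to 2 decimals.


Shape: closed cylinder
Radius r = 10 m, Height h = 10 m
Formula: SA = 2*pi*r^2 + 2*pi*r*h = 2*pi*r*(r + h)
r + h = 20
2 * r * (r + h) = 2 * 10 * 20 = 400
SA = 400 * pi
SA = 1256.64
1256.64 m^2


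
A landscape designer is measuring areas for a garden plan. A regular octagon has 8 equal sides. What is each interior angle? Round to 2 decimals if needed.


Shape: regular octagon (8 sides)
Formula: interior angle = (n - 2) * 180 / n
(n - 2) = 6
(n - 2) * 180 = 1080
angle = 1080 / 8
angle = 135
135 degrees


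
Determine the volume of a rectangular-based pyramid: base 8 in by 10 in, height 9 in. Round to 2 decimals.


Shape: rectangular pyramid
Base: 8 in x 10 in, Height h = 9 in
Formula: V = (1/3) * base_area * h
base_area = 8 * 10 = 80
base_area * h = 80 * 9 = 720
V = 720 / 3
V = 240
240 in^3


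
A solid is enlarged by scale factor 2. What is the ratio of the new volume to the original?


Linear scale factor k = 2
Rule: under a linear scaling by k, volumes scale by k^3.
k^3 = 2 * 2 * 2
k^3 = 4 * 2
k^3 = 8
Volume scales by a factor of 8.
8 (dimensionless)


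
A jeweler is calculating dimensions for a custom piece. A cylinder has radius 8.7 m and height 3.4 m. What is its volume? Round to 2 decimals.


Shape: cylinder
Radius r = 8.7 m, Height h = 3.4 m
Formula: V = pi * r^2 * h
r^2 = 75.69
V = pi * 75.69 * 3.4
V = 257.346 * pi
V = 808.48
808.48 m^3


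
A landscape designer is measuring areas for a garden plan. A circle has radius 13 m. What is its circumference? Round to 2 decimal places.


Shape: circle
Radius r = 13 m
Formula: C = 2 * pi * r
C = 2 * pi * 13
C = 26 * pi
C = 81.68
81.68 m


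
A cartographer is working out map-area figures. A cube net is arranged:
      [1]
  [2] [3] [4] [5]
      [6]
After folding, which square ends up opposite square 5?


Net: cross layout. Take square 3 as the base (bottom).
Fold the four squares in the horizontal row up around 3: 2 -> left, 4 -> right, 5 wraps to the top.
Fold 1 and 6 up from 3: 1 -> back, 6 -> front.
Opposite pairs are therefore: (1, 6), (2, 4), (3, 5).
Face 5 is opposite face 3.
face 3


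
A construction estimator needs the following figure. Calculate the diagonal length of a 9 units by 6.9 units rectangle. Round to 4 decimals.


Shape: rectangle (diagonal via Pythagoras)
Sides: 9 units and 6.9 units
Formula: d = sqrt(l^2 + w^2)
l^2 = 81, w^2 = 47.61
l^2 + w^2 = 128.61
d = sqrt(128.61)
d = 11.3406
11.3406 units


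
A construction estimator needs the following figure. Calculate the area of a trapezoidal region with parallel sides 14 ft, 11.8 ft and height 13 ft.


Shape: trapezoid
Parallel sides a = 14 ft, b = 11.8 ft; Height h = 13 ft
Formula: A = (a + b) * h / 2
a + b = 14 + 11.8 = 25.8
A = 25.8 * 13 / 2
A = 335.4 / 2
A = 167.7
167.7 ft^2


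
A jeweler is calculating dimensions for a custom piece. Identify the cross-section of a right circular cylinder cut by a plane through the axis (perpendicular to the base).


Solid: right circular cylinder
Cutting plane: through the axis (perpendicular to the base)
Visualize the intersection of the plane with the solid's surface.
The boundary of the cut region is a rectangle.
rectangle


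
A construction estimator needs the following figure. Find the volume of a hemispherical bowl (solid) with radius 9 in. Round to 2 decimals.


Shape: hemisphere (half of a sphere)
Radius r = 9 in
Formula: V = (1/2) * (4/3) * pi * r^3 = (2/3) * pi * r^3
r^3 = 729
(2/3) * 729 = 486
V = 486 * pi
V = 1526.81
1526.81 in^3


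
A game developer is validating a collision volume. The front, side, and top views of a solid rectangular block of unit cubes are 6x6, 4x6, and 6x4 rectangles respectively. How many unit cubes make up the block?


Orthographic views of a solid rectangular block:
Front view 6 x 6 -> length = 6, height = 6
Side view 4 x 6 -> width = 4, height = 6 (consistent)
Top view 6 x 4 -> confirms length = 6, width = 4
The block is 6 x 4 x 6.
Total unit cubes = 6 * 4 * 6 = 144
144 unit cubes


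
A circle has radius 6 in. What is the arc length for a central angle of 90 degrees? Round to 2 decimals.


Shape: circular arc
Radius r = 6 in, Angle = 90 degrees
Formula: L = (angle/360) * 2 * pi * r
2 * pi * r = 12 * pi
L = (90/360) * 12 * pi
L = 3 * pi
L = 9.42
9.42 in


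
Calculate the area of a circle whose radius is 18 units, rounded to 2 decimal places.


Shape: circle
Radius r = 18 units
Formula: A = pi * r^2
r^2 = 18^2 = 324
A = pi * 324
A = 1017.88
1017.88 units^2


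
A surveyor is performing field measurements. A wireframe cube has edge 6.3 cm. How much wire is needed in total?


Shape: cube
Side s = 6.3 cm
A cube has 12 edges, all equal.
Formula: total edge length = 12 * s
Total = 12 * 6.3
Total = 75.6
75.6 cm


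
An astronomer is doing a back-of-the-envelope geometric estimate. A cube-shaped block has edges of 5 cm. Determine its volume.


Shape: cube
Side s = 5 cm
Formula: V = s^3
V = 5 * 5 * 5
V = 25 * 5
V = 125
125 cm^3


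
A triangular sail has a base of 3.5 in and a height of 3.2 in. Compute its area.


Shape: triangle
Base b = 3.5 in, Height h = 3.2 in
Formula: A = (1/2) * b * h
A = 0.5 * 3.5 * 3.2
A = 0.5 * 11.2
A = 5.6
5.6 in^2


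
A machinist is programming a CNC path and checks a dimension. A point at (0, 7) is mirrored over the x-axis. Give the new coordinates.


Transformation: reflection
Original point: (0, 7)
Rule for reflection over the x-axis: (x, y) -> (x, -y)
Apply: (0, 7) -> (0, -7)
(0, -7)


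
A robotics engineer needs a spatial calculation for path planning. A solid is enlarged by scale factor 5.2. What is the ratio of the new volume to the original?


Linear scale factor k = 5.2
Rule: under a linear scaling by k, volumes scale by k^3.
k^3 = 5.2 * 5.2 * 5.2
k^3 = 27.04 * 5.2
k^3 = 140.608
Volume scales by a factor of 140.608.
140.608 (dimensionless)


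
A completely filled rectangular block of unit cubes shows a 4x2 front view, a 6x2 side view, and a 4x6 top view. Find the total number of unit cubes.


Orthographic views of a solid rectangular block:
Front view 4 x 2 -> length = 4, height = 2
Side view 6 x 2 -> width = 6, height = 2 (consistent)
Top view 4 x 6 -> confirms length = 4, width = 6
The block is 4 x 6 x 2.
Total unit cubes = 4 * 6 * 2 = 48
48 unit cubes


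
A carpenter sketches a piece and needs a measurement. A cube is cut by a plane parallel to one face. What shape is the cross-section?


Solid: cube
Cutting plane: parallel to one face
Visualize the intersection of the plane with the solid's surface.
The boundary of the cut region is a square.
square


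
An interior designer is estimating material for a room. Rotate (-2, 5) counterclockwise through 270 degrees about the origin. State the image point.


Transformation: rotation about the origin
Original point: (-2, 5)
Rule for 270 deg counterclockwise: (x, y) -> (y, -x)
Apply: (-2, 5) -> (5, 2)
(5, 2)


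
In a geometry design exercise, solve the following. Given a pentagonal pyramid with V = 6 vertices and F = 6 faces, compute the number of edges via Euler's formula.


Polyhedron: pentagonal pyramid
Euler's formula for convex polyhedra: V - E + F = 2
Given: V = 6 vertices and F = 6 faces
Solve for E:
E = V + F - 2 = 6 + 6 - 2 = 10
10 edges


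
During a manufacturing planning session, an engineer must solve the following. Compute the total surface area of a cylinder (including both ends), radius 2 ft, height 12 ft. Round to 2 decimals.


Shape: closed cylinder
Radius r = 2 ft, Height h = 12 ft
Formula: SA = 2*pi*r^2 + 2*pi*r*h = 2*pi*r*(r + h)
r + h = 14
2 * r * (r + h) = 2 * 2 * 14 = 56
SA = 56 * pi
SA = 175.93
175.93 ft^2


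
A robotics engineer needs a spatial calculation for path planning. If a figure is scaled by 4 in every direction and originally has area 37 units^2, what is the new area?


Linear scale factor k = 4
Original area = 37 units^2
Rule: under a linear scaling by k, areas scale by k^2.
k^2 = 4^2 = 16
New area = 37 * 16
New area = 592
592 units^2


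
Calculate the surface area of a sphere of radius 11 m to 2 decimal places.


Shape: sphere
Radius r = 11 m
Formula: SA = 4 * pi * r^2
r^2 = 121
SA = 4 * pi * 121
SA = 484 * pi
SA = 1520.53
1520.53 m^2


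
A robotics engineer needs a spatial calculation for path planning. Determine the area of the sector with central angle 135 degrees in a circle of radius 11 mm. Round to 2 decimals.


Shape: circular sector
Radius r = 11 mm, Angle = 135 degrees
Formula: A = (angle/360) * pi * r^2
r^2 = 121
Fraction of circle = 135/360
A = (135/360) * pi * 121
A = 45.375 * pi
A = 142.55
142.55 mm^2


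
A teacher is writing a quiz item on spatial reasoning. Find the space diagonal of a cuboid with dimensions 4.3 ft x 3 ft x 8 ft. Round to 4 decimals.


Shape: rectangular box (space diagonal)
l = 4.3 ft, w = 3 ft, h = 8 ft
Visualize: the diagonal of the base, then a right triangle with that diagonal and the height.
Formula: d = sqrt(l^2 + w^2 + h^2)
l^2 + w^2 + h^2 = 18.49 + 9 + 64 = 91.49
d = sqrt(91.49)
d = 9.565
9.565 ft


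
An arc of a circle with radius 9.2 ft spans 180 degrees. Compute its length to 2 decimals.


Shape: circular arc
Radius r = 9.2 ft, Angle = 180 degrees
Formula: L = (angle/360) * 2 * pi * r
2 * pi * r = 18.4 * pi
L = (180/360) * 18.4 * pi
L = 9.2 * pi
L = 28.9
28.9 ft


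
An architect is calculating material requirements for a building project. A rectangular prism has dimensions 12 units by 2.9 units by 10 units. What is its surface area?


Shape: rectangular prism
l = 12 units, w = 2.9 units, h = 10 units
Formula: SA = 2(lw + lh + wh)
lw = 34.8, lh = 120, wh = 29
lw + lh + wh = 183.8
SA = 2 * 183.8
SA = 367.6
367.6 units^2


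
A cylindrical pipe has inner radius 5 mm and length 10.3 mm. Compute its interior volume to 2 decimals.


Shape: cylinder
Radius r = 5 mm, Height h = 10.3 mm
Formula: V = pi * r^2 * h
r^2 = 25
V = pi * 25 * 10.3
V = 257.5 * pi
V = 808.96
808.96 mm^3


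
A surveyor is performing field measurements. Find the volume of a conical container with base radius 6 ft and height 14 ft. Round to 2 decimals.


Shape: cone
Radius r = 6 ft, Height h = 14 ft
Formula: V = (1/3) * pi * r^2 * h
r^2 = 36
pi * r^2 * h = pi * 36 * 14 = 504 * pi
V = 504 * pi / 3
V = 527.79
527.79 ft^3


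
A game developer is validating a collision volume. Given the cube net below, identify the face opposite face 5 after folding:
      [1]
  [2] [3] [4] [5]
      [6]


Net: cross layout. Take square 3 as the base (bottom).
Fold the four squares in the horizontal row up around 3: 2 -> left, 4 -> right, 5 wraps to the top.
Fold 1 and 6 up from 3: 1 -> back, 6 -> front.
Opposite pairs are therefore: (1, 6), (2, 4), (3, 5).
Face 5 is opposite face 3.
face 3


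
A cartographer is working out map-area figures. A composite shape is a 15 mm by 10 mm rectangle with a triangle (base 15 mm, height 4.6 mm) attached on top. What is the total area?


Composite shape: rectangle + triangle
Rectangle area = 15 * 10 = 150
Triangle area = 0.5 * 15 * 4.6 = 34.5
Total = 150 + 34.5
Total = 184.5
184.5 mm^2
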